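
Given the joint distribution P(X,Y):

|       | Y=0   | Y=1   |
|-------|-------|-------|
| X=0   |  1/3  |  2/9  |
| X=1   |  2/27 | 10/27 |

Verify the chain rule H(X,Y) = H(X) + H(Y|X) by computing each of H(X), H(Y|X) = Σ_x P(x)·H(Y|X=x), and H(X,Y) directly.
H(X) = 0.9911 bits, H(Y|X) = 0.8283 bits, H(X,Y) = 1.8194 bits

Marginal of X (row sums):
  P(X=0) = 1/3 + 2/9 = 5/9
  P(X=1) = 2/27 + 10/27 = 4/9
H(X) = -[(5/9)·log₂(5/9) + (4/9)·log₂(4/9)]
  = 0.47111 + 0.51997 = 0.9911 bits

H(Y|X) = Σ_x P(x)·H(Y|X=x):
  X=0: P(X=0) = 5/9, P(Y|X=0) = (3/5, 2/5) → H(Y|X=0) = 0.97095
  X=1: P(X=1) = 4/9, P(Y|X=1) = (1/6, 5/6) → H(Y|X=1) = 0.65002
H(Y|X) = (5/9)·0.97095 + (4/9)·0.65002 = 0.8283 bits

H(X,Y) = -Σ_{x,y} P(x,y) log₂ P(x,y). Per-cell terms -P(x,y)·log₂P(x,y):
  X=0: 0.52832, 0.48221
  X=1: 0.27814, 0.53073
Sum of the 4 terms: H(X,Y) = 1.8194 bits

Chain rule check:
  H(X) + H(Y|X) = 0.9911 + 0.8283 = 1.8194 bits
  H(X,Y) = 1.8194 bits
✓ Chain rule verified.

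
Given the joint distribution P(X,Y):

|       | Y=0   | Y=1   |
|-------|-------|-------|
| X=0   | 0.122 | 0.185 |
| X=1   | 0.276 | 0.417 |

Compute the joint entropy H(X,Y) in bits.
1.8594 bits

H(X,Y) = -Σ_{x,y} P(x,y) log₂ P(x,y). Per-cell terms -P(x,y)·log₂P(x,y):
  X=0: 0.37028, 0.45036
  X=1: 0.51260, 0.52620
Sum of the 4 terms: H(X,Y) = 1.8594 bits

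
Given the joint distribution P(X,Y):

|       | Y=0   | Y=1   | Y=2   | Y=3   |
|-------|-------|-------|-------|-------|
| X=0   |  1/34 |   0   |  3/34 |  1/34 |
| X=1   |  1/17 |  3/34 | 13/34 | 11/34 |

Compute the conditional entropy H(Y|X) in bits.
1.6124 bits

H(Y|X) = H(X,Y) - H(X)

H(X,Y) = -Σ_{x,y} P(x,y) log₂ P(x,y). Per-cell terms -P(x,y)·log₂P(x,y):
  X=0: 0.14963, 0.00000, 0.30904, 0.14963
  X=1: 0.24044, 0.30904, 0.53033, 0.52672
  (cells with P = 0 contribute 0)
Sum of the 8 terms: H(X,Y) = 2.2148 bits

Marginal of X (row sums):
  P(X=0) = 1/34 + 0 + 3/34 + 1/34 = 5/34
  P(X=1) = 1/17 + 3/34 + 13/34 + 11/34 = 29/34
H(X) = -[(5/34)·log₂(5/34) + (29/34)·log₂(29/34)]
  = 0.40670 + 0.19573 = 0.6024 bits

H(Y|X) = H(X,Y) - H(X) = 2.2148 - 0.6024 = 1.6124 bits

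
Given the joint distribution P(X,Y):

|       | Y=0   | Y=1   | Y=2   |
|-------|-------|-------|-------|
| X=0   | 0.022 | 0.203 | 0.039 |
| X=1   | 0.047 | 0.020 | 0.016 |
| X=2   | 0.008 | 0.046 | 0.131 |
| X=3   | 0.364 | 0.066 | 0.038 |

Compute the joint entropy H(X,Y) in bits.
2.7993 bits

H(X,Y) = -Σ_{x,y} P(x,y) log₂ P(x,y). Per-cell terms -P(x,y)·log₂P(x,y):
  X=0: 0.12114, 0.46699, 0.18253
  X=1: 0.20733, 0.11288, 0.09545
  X=2: 0.05573, 0.20434, 0.38414
  X=3: 0.53071, 0.25881, 0.17928
Sum of the 12 terms: H(X,Y) = 2.7993 bits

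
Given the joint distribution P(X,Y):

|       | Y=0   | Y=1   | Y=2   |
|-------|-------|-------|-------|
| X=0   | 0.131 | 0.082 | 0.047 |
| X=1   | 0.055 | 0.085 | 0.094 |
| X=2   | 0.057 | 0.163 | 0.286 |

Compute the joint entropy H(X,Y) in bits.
2.9191 bits

H(X,Y) = -Σ_{x,y} P(x,y) log₂ P(x,y). Per-cell terms -P(x,y)·log₂P(x,y):
  X=0: 0.3841, 0.2959, 0.2073
  X=1: 0.2301, 0.3023, 0.3207
  X=2: 0.2356, 0.4266, 0.5165
Sum of the 9 terms: H(X,Y) = 2.9191 bits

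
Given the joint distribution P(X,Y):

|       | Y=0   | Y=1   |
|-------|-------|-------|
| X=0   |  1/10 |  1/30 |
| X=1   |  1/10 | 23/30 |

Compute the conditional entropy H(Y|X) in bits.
0.5553 bits

H(Y|X) = H(X,Y) - H(X)

H(X,Y) = -Σ_{x,y} P(x,y) log₂ P(x,y). Per-cell terms -P(x,y)·log₂P(x,y):
  X=0: 0.33219, 0.16356
  X=1: 0.33219, 0.29389
Sum of the 4 terms: H(X,Y) = 1.1218 bits

Marginal of X (row sums):
  P(X=0) = 1/10 + 1/30 = 2/15
  P(X=1) = 1/10 + 23/30 = 13/15
H(X) = -[(2/15)·log₂(2/15) + (13/15)·log₂(13/15)]
  = 0.38759 + 0.17892 = 0.5665 bits

H(Y|X) = H(X,Y) - H(X) = 1.1218 - 0.5665 = 0.5553 bits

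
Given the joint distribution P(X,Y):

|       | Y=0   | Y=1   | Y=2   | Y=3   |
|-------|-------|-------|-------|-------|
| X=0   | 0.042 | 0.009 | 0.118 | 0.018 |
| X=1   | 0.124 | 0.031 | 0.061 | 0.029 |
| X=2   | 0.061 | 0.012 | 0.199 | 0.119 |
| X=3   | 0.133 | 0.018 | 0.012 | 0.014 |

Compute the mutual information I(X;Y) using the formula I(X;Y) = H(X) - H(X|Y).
0.2453 bits

I(X;Y) = H(X) - H(X|Y)

Marginal of X (row sums):
  P(X=0) = 0.042 + 0.009 + 0.118 + 0.018 = 0.187
  P(X=1) = 0.124 + 0.031 + 0.061 + 0.029 = 0.245
  P(X=2) = 0.061 + 0.012 + 0.199 + 0.119 = 0.391
  P(X=3) = 0.133 + 0.018 + 0.012 + 0.014 = 0.177
H(X) = -[0.187·log₂(0.187) + 0.245·log₂(0.245) + 0.391·log₂(0.391) + 0.177·log₂(0.177)]
  = 0.45233 + 0.49714 + 0.52971 + 0.44218 = 1.92136 bits

Marginal of Y (column sums):
  P(Y=0) = 0.042 + 0.124 + 0.061 + 0.133 = 0.360
  P(Y=1) = 0.009 + 0.031 + 0.012 + 0.018 = 0.070
  P(Y=2) = 0.118 + 0.061 + 0.199 + 0.012 = 0.390
  P(Y=3) = 0.018 + 0.029 + 0.119 + 0.014 = 0.180
H(X|Y) = Σ_y P(y)·H(X|Y=y):
  Y=0: P(Y=0) = 0.360, P(X|Y=0) = (7/60, 31/90, 61/360, 133/360) → H(X|Y=0) = 1.85595
  Y=1: P(Y=1) = 0.070, P(X|Y=1) = (9/70, 31/70, 6/35, 9/35) → H(X|Y=1) = 1.84089
  Y=2: P(Y=2) = 0.390, P(X|Y=2) = (59/195, 61/390, 199/390, 2/65) → H(X|Y=2) = 1.59032
  Y=3: P(Y=3) = 0.180, P(X|Y=3) = (1/10, 29/180, 119/180, 7/90) → H(X|Y=3) = 1.43782
H(X|Y) = 0.360·1.85595 + 0.070·1.84089 + 0.390·1.59032 + 0.180·1.43782 = 1.67604 bits

I(X;Y) = H(X) - H(X|Y) = 1.92136 - 1.67604 = 0.2453 bits

Cross-check via I(X;Y) = H(X) + H(Y) - H(X,Y): computing H(Y) from the column sums and H(X,Y) from the 16 cells in the same way gives H(Y) = 1.77427 bits and H(X,Y) = 3.45031 bits, so
I(X;Y) = 1.92136 + 1.77427 - 3.45031 = 0.2453 bits ✓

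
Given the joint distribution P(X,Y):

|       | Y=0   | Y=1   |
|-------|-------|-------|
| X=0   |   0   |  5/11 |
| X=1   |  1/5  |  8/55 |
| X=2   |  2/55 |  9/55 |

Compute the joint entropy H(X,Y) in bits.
1.9872 bits

H(X,Y) = -Σ_{x,y} P(x,y) log₂ P(x,y). Per-cell terms -P(x,y)·log₂P(x,y):
  X=0: 0.0000, 0.5170
  X=1: 0.4644, 0.4046
  X=2: 0.1739, 0.4273
  (cells with P = 0 contribute 0)
Sum of the 6 terms: H(X,Y) = 1.9872 bits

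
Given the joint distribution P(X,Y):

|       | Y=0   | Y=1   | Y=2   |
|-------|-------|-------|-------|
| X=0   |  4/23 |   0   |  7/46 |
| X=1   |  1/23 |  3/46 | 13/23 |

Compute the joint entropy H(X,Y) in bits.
1.7710 bits

H(X,Y) = -Σ_{x,y} P(x,y) log₂ P(x,y). Per-cell terms -P(x,y)·log₂P(x,y):
  X=0: 0.4389, 0.0000, 0.4133
  X=1: 0.1967, 0.2569, 0.4652
  (cells with P = 0 contribute 0)
Sum of the 6 terms: H(X,Y) = 1.7710 bits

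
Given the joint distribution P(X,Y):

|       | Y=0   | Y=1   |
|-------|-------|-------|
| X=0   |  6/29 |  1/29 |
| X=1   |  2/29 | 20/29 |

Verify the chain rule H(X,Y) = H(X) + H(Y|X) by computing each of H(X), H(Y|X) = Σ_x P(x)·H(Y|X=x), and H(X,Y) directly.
H(X) = 0.7973 bits, H(Y|X) = 0.4762 bits, H(X,Y) = 1.2736 bits

Marginal of X (row sums):
  P(X=0) = 6/29 + 1/29 = 7/29
  P(X=1) = 2/29 + 20/29 = 22/29
H(X) = -[(7/29)·log₂(7/29) + (22/29)·log₂(22/29)]
  = 0.4950 + 0.3023 = 0.7973 bits

H(Y|X) = Σ_x P(x)·H(Y|X=x):
  X=0: P(X=0) = 7/29, P(Y|X=0) = (6/7, 1/7) → H(Y|X=0) = 0.5917
  X=1: P(X=1) = 22/29, P(Y|X=1) = (1/11, 10/11) → H(Y|X=1) = 0.4395
H(Y|X) = (7/29)·0.5917 + (22/29)·0.4395 = 0.4762 bits

H(X,Y) = -Σ_{x,y} P(x,y) log₂ P(x,y). Per-cell terms -P(x,y)·log₂P(x,y):
  X=0: 0.4703, 0.1675
  X=1: 0.2661, 0.3697
Sum of the 4 terms: H(X,Y) = 1.2736 bits

Chain rule check:
  H(X) + H(Y|X) = 0.7973 + 0.4762 = 1.2735 bits
  H(X,Y) = 1.2736 bits
✓ Chain rule verified (Δ = 0.0001 is 4-dp rounding noise: each of the three values was rounded independently).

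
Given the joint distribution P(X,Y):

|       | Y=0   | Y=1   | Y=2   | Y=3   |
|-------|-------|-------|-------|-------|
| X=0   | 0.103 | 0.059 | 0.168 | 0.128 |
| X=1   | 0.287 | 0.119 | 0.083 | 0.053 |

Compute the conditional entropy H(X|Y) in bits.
0.8757 bits

H(X|Y) = H(X,Y) - H(Y)

H(X,Y) = -Σ_{x,y} P(x,y) log₂ P(x,y). Per-cell terms -P(x,y)·log₂P(x,y):
  X=0: 0.33777, 0.24091, 0.43234, 0.37962
  X=1: 0.51685, 0.36545, 0.29803, 0.22461
Sum of the 8 terms: H(X,Y) = 2.7956 bits

Marginal of Y (column sums):
  P(Y=0) = 0.103 + 0.287 = 0.390
  P(Y=1) = 0.059 + 0.119 = 0.178
  P(Y=2) = 0.168 + 0.083 = 0.251
  P(Y=3) = 0.128 + 0.053 = 0.181
H(Y) = -[0.390·log₂(0.390) + 0.178·log₂(0.178) + 0.251·log₂(0.251) + 0.181·log₂(0.181)]
  = 0.52980 + 0.44323 + 0.50055 + 0.44633 = 1.9199 bits

H(X|Y) = H(X,Y) - H(Y) = 2.7956 - 1.9199 = 0.8757 bits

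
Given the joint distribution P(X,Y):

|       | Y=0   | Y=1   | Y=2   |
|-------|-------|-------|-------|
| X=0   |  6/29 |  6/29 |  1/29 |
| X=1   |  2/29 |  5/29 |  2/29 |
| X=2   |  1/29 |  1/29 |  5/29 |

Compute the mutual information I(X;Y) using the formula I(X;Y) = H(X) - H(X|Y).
0.2512 bits

I(X;Y) = H(X) - H(X|Y)

Marginal of X (row sums):
  P(X=0) = 6/29 + 6/29 + 1/29 = 13/29
  P(X=1) = 2/29 + 5/29 + 2/29 = 9/29
  P(X=2) = 1/29 + 1/29 + 5/29 = 7/29
H(X) = -[(13/29)·log₂(13/29) + (9/29)·log₂(9/29) + (7/29)·log₂(7/29)]
  = 0.51890 + 0.52388 + 0.49498 = 1.53776 bits

Marginal of Y (column sums):
  P(Y=0) = 6/29 + 2/29 + 1/29 = 9/29
  P(Y=1) = 6/29 + 5/29 + 1/29 = 12/29
  P(Y=2) = 1/29 + 2/29 + 5/29 = 8/29
H(X|Y) = Σ_y P(y)·H(X|Y=y):
  Y=0: P(Y=0) = 9/29, P(X|Y=0) = (2/3, 2/9, 1/9) → H(X|Y=0) = 1.22439
  Y=1: P(Y=1) = 12/29, P(X|Y=1) = (1/2, 5/12, 1/12) → H(X|Y=1) = 1.32501
  Y=2: P(Y=2) = 8/29, P(X|Y=2) = (1/8, 1/4, 5/8) → H(X|Y=2) = 1.29879
H(X|Y) = (9/29)·1.22439 + (12/29)·1.32501 + (8/29)·1.29879 = 1.28655 bits

I(X;Y) = H(X) - H(X|Y) = 1.53776 - 1.28655 = 0.2512 bits

Cross-check via I(X;Y) = H(X) + H(Y) - H(X,Y): computing H(Y) from the column sums and H(X,Y) from the 9 cells in the same way gives H(Y) = 1.56319 bits and H(X,Y) = 2.84975 bits, so
I(X;Y) = 1.53776 + 1.56319 - 2.84975 = 0.2512 bits ✓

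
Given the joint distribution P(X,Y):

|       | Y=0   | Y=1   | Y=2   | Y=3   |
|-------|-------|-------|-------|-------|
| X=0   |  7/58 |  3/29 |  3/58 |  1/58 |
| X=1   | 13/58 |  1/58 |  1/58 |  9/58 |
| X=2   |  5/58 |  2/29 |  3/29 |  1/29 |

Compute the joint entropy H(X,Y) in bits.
3.2085 bits

H(X,Y) = -Σ_{x,y} P(x,y) log₂ P(x,y). Per-cell terms -P(x,y)·log₂P(x,y):
  X=0: 0.3682, 0.3386, 0.2210, 0.1010
  X=1: 0.4836, 0.1010, 0.1010, 0.4171
  X=2: 0.3048, 0.2661, 0.3386, 0.1675
Sum of the 12 terms: H(X,Y) = 3.2085 bits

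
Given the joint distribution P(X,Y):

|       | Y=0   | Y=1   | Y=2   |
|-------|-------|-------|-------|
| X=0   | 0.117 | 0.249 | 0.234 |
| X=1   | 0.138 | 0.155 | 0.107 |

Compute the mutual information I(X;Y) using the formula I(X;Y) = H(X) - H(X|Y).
0.0231 bits

I(X;Y) = H(X) - H(X|Y)

Marginal of X (row sums):
  P(X=0) = 0.117 + 0.249 + 0.234 = 0.600
  P(X=1) = 0.138 + 0.155 + 0.107 = 0.400
H(X) = -[0.600·log₂(0.600) + 0.400·log₂(0.400)]
  = 0.44218 + 0.52877 = 0.97095 bits

Marginal of Y (column sums):
  P(Y=0) = 0.117 + 0.138 = 0.255
  P(Y=1) = 0.249 + 0.155 = 0.404
  P(Y=2) = 0.234 + 0.107 = 0.341
H(X|Y) = Σ_y P(y)·H(X|Y=y):
  Y=0: P(Y=0) = 0.255, P(X|Y=0) = (39/85, 46/85) → H(X|Y=0) = 0.99510
  Y=1: P(Y=1) = 0.404, P(X|Y=1) = (249/404, 155/404) → H(X|Y=1) = 0.96059
  Y=2: P(Y=2) = 0.341, P(X|Y=2) = (234/341, 107/341) → H(X|Y=2) = 0.89749
H(X|Y) = 0.255·0.99510 + 0.404·0.96059 + 0.341·0.89749 = 0.94787 bits

I(X;Y) = H(X) - H(X|Y) = 0.97095 - 0.94787 = 0.0231 bits

Cross-check via I(X;Y) = H(X) + H(Y) - H(X,Y): computing H(Y) from the column sums and H(X,Y) from the 6 cells in the same way gives H(Y) = 1.56026 bits and H(X,Y) = 2.50813 bits, so
I(X;Y) = 0.97095 + 1.56026 - 2.50813 = 0.0231 bits ✓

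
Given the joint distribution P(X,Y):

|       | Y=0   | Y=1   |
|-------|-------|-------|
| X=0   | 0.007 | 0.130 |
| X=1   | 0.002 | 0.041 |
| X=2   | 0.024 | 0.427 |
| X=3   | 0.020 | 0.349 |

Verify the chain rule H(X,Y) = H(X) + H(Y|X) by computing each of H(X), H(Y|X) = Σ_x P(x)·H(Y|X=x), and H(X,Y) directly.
H(X) = 1.6369 bits, H(Y|X) = 0.2990 bits, H(X,Y) = 1.9359 bits

Marginal of X (row sums):
  P(X=0) = 0.007 + 0.130 = 0.137
  P(X=1) = 0.002 + 0.041 = 0.043
  P(X=2) = 0.024 + 0.427 = 0.451
  P(X=3) = 0.020 + 0.349 = 0.369
H(X) = -[0.137·log₂(0.137) + 0.043·log₂(0.043) + 0.451·log₂(0.451) + 0.369·log₂(0.369)]
  = 0.39288 + 0.19520 + 0.51811 + 0.53074 = 1.6369 bits

H(Y|X) = Σ_x P(x)·H(Y|X=x):
  X=0: P(X=0) = 0.137, P(Y|X=0) = (7/137, 130/137) → H(Y|X=0) = 0.29103
  X=1: P(X=1) = 0.043, P(Y|X=1) = (2/43, 41/43) → H(Y|X=1) = 0.27139
  X=2: P(X=2) = 0.451, P(Y|X=2) = (24/451, 427/451) → H(Y|X=2) = 0.29990
  X=3: P(X=3) = 0.369, P(Y|X=3) = (20/369, 349/369) → H(Y|X=3) = 0.30398
H(Y|X) = 0.137·0.29103 + 0.043·0.27139 + 0.451·0.29990 + 0.369·0.30398 = 0.2990 bits

H(X,Y) = -Σ_{x,y} P(x,y) log₂ P(x,y). Per-cell terms -P(x,y)·log₂P(x,y):
  X=0: 0.05011, 0.38264
  X=1: 0.01793, 0.18894
  X=2: 0.12914, 0.52422
  X=3: 0.11288, 0.53003
Sum of the 8 terms: H(X,Y) = 1.9359 bits

Chain rule check:
  H(X) + H(Y|X) = 1.6369 + 0.2990 = 1.9359 bits
  H(X,Y) = 1.9359 bits
✓ Chain rule verified.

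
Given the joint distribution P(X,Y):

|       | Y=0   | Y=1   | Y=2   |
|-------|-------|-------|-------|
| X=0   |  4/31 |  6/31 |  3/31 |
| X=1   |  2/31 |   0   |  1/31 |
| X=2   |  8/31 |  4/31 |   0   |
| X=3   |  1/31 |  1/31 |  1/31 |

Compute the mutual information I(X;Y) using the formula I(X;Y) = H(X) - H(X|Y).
0.2240 bits

I(X;Y) = H(X) - H(X|Y)

Marginal of X (row sums):
  P(X=0) = 4/31 + 6/31 + 3/31 = 13/31
  P(X=1) = 2/31 + 0 + 1/31 = 3/31
  P(X=2) = 8/31 + 4/31 + 0 = 12/31
  P(X=3) = 1/31 + 1/31 + 1/31 = 3/31
H(X) = -[(13/31)·log₂(13/31) + (3/31)·log₂(3/31) + (12/31)·log₂(12/31) + (3/31)·log₂(3/31)]
  = 0.52577 + 0.32605 + 0.53003 + 0.32605 = 1.70790 bits

Marginal of Y (column sums):
  P(Y=0) = 4/31 + 2/31 + 8/31 + 1/31 = 15/31
  P(Y=1) = 6/31 + 0 + 4/31 + 1/31 = 11/31
  P(Y=2) = 3/31 + 1/31 + 0 + 1/31 = 5/31
H(X|Y) = Σ_y P(y)·H(X|Y=y):
  Y=0: P(Y=0) = 15/31, P(X|Y=0) = (4/15, 2/15, 8/15, 1/15) → H(X|Y=0) = 1.64022
  Y=1: P(Y=1) = 11/31, P(X|Y=1) = (6/11, 0, 4/11, 1/11) → H(X|Y=1) = 1.32218
  Y=2: P(Y=2) = 5/31, P(X|Y=2) = (3/5, 1/5, 0, 1/5) → H(X|Y=2) = 1.37095
H(X|Y) = (15/31)·1.64022 + (11/31)·1.32218 + (5/31)·1.37095 = 1.48394 bits

I(X;Y) = H(X) - H(X|Y) = 1.70790 - 1.48394 = 0.2240 bits

Cross-check via I(X;Y) = H(X) + H(Y) - H(X,Y): computing H(Y) from the column sums and H(X,Y) from the 12 cells in the same way gives H(Y) = 1.46172 bits and H(X,Y) = 2.94566 bits, so
I(X;Y) = 1.70790 + 1.46172 - 2.94566 = 0.2240 bits ✓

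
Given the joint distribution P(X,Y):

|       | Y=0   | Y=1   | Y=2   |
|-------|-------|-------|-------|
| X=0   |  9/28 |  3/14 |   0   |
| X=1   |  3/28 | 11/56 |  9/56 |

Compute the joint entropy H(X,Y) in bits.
2.2329 bits

H(X,Y) = -Σ_{x,y} P(x,y) log₂ P(x,y). Per-cell terms -P(x,y)·log₂P(x,y):
  X=0: 0.5263, 0.4762, 0.0000
  X=1: 0.3453, 0.4612, 0.4239
  (cells with P = 0 contribute 0)
Sum of the 6 terms: H(X,Y) = 2.2329 bits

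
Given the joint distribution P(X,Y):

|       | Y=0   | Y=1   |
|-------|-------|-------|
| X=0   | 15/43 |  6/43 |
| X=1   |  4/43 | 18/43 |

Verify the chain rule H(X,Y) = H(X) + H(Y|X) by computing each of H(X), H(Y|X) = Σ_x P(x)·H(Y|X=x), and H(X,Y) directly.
H(X) = 0.9996 bits, H(Y|X) = 0.7715 bits, H(X,Y) = 1.7711 bits

Marginal of X (row sums):
  P(X=0) = 15/43 + 6/43 = 21/43
  P(X=1) = 4/43 + 18/43 = 22/43
H(X) = -[(21/43)·log₂(21/43) + (22/43)·log₂(22/43)]
  = 0.50495 + 0.49466 = 0.9996 bits

H(Y|X) = Σ_x P(x)·H(Y|X=x):
  X=0: P(X=0) = 21/43, P(Y|X=0) = (5/7, 2/7) → H(Y|X=0) = 0.86312
  X=1: P(X=1) = 22/43, P(Y|X=1) = (2/11, 9/11) → H(Y|X=1) = 0.68404
H(Y|X) = (21/43)·0.86312 + (22/43)·0.68404 = 0.7715 bits

H(X,Y) = -Σ_{x,y} P(x,y) log₂ P(x,y). Per-cell terms -P(x,y)·log₂P(x,y):
  X=0: 0.53001, 0.39646
  X=1: 0.31872, 0.52591
Sum of the 4 terms: H(X,Y) = 1.7711 bits

Chain rule check:
  H(X) + H(Y|X) = 0.9996 + 0.7715 = 1.7711 bits
  H(X,Y) = 1.7711 bits
✓ Chain rule verified.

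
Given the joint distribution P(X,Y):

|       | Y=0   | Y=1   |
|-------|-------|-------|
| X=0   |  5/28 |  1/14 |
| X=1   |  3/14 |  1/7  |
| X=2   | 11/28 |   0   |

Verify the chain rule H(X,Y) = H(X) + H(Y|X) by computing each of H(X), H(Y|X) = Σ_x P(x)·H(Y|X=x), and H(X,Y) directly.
H(X) = 1.5601 bits, H(Y|X) = 0.5625 bits, H(X,Y) = 2.1226 bits

Marginal of X (row sums):
  P(X=0) = 5/28 + 1/14 = 1/4
  P(X=1) = 3/14 + 1/7 = 5/14
  P(X=2) = 11/28 + 0 = 11/28
H(X) = -[(1/4)·log₂(1/4) + (5/14)·log₂(5/14) + (11/28)·log₂(11/28)]
  = 0.500000 + 0.530510 + 0.529541 = 1.5601 bits

H(Y|X) = Σ_x P(x)·H(Y|X=x):
  X=0: P(X=0) = 1/4, P(Y|X=0) = (5/7, 2/7) → H(Y|X=0) = 0.863121
  X=1: P(X=1) = 5/14, P(Y|X=1) = (3/5, 2/5) → H(Y|X=1) = 0.970951
  X=2: P(X=2) = 11/28, P(Y|X=2) = (1, 0) → H(Y|X=2) = 0.000000
H(Y|X) = (1/4)·0.863121 + (5/14)·0.970951 + (11/28)·0.000000 = 0.5625 bits

H(X,Y) = -Σ_{x,y} P(x,y) log₂ P(x,y). Per-cell terms -P(x,y)·log₂P(x,y):
  X=0: 0.443826, 0.271954
  X=1: 0.476227, 0.401051
  X=2: 0.529541, 0.000000
  (cells with P = 0 contribute 0)
Sum of the 6 terms: H(X,Y) = 2.1226 bits

Chain rule check:
  H(X) + H(Y|X) = 1.5601 + 0.5625 = 2.1226 bits
  H(X,Y) = 2.1226 bits
✓ Chain rule verified.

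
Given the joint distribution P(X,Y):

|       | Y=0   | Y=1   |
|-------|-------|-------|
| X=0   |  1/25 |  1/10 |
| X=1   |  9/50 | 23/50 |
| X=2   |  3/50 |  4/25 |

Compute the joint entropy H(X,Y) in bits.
2.1451 bits

H(X,Y) = -Σ_{x,y} P(x,y) log₂ P(x,y). Per-cell terms -P(x,y)·log₂P(x,y):
  X=0: 0.1858, 0.3322
  X=1: 0.4453, 0.5153
  X=2: 0.2435, 0.4230
Sum of the 6 terms: H(X,Y) = 2.1451 bits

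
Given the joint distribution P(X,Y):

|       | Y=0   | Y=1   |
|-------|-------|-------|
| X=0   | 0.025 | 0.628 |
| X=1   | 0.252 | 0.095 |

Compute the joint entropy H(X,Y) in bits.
1.3783 bits

H(X,Y) = -Σ_{x,y} P(x,y) log₂ P(x,y). Per-cell terms -P(x,y)·log₂P(x,y):
  X=0: 0.133048, 0.421491
  X=1: 0.501103, 0.322613
Sum of the 4 terms: H(X,Y) = 1.3783 bits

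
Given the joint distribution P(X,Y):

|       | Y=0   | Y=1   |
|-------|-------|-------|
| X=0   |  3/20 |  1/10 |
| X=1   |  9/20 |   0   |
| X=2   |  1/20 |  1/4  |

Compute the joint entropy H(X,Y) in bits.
1.9772 bits

H(X,Y) = -Σ_{x,y} P(x,y) log₂ P(x,y). Per-cell terms -P(x,y)·log₂P(x,y):
  X=0: 0.4105, 0.3322
  X=1: 0.5184, 0.0000
  X=2: 0.2161, 0.5000
  (cells with P = 0 contribute 0)
Sum of the 6 terms: H(X,Y) = 1.9772 bits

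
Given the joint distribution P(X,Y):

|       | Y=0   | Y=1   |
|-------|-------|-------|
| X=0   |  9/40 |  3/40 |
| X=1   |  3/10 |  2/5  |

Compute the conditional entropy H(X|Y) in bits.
0.8161 bits

H(X|Y) = H(X,Y) - H(Y)

H(X,Y) = -Σ_{x,y} P(x,y) log₂ P(x,y). Per-cell terms -P(x,y)·log₂P(x,y):
  X=0: 0.48420, 0.28027
  X=1: 0.52109, 0.52877
Sum of the 4 terms: H(X,Y) = 1.8143 bits

Marginal of Y (column sums):
  P(Y=0) = 9/40 + 3/10 = 21/40
  P(Y=1) = 3/40 + 2/5 = 19/40
H(Y) = -[(21/40)·log₂(21/40) + (19/40)·log₂(19/40)]
  = 0.48805 + 0.51015 = 0.9982 bits

H(X|Y) = H(X,Y) - H(Y) = 1.8143 - 0.9982 = 0.8161 bits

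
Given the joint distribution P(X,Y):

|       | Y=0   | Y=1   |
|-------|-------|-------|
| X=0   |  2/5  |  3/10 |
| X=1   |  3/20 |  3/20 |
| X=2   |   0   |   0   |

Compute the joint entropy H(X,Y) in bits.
1.8710 bits

H(X,Y) = -Σ_{x,y} P(x,y) log₂ P(x,y). Per-cell terms -P(x,y)·log₂P(x,y):
  X=0: 0.528771, 0.521090
  X=1: 0.410545, 0.410545
  X=2: 0.000000, 0.000000
  (cells with P = 0 contribute 0)
Sum of the 6 terms: H(X,Y) = 1.8710 bits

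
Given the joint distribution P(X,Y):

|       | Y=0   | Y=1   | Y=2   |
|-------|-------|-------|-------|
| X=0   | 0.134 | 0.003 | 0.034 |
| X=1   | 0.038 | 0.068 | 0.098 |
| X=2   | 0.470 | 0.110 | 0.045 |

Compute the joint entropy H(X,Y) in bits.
2.4145 bits

H(X,Y) = -Σ_{x,y} P(x,y) log₂ P(x,y). Per-cell terms -P(x,y)·log₂P(x,y):
  X=0: 0.388559, 0.025142, 0.165863
  X=1: 0.179279, 0.263726, 0.328405
  X=2: 0.511956, 0.350287, 0.201327
Sum of the 9 terms: H(X,Y) = 2.4145 bits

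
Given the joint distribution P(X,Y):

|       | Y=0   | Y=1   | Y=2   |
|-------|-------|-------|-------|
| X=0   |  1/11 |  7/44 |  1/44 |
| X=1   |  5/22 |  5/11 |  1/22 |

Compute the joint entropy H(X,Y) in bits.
2.0660 bits

H(X,Y) = -Σ_{x,y} P(x,y) log₂ P(x,y). Per-cell terms -P(x,y)·log₂P(x,y):
  X=0: 0.3145, 0.4219, 0.1241
  X=1: 0.4858, 0.5170, 0.2027
Sum of the 6 terms: H(X,Y) = 2.0660 bits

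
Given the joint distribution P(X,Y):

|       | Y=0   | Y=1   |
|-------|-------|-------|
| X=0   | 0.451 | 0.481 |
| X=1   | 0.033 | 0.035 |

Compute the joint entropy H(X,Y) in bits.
1.3577 bits

H(X,Y) = -Σ_{x,y} P(x,y) log₂ P(x,y). Per-cell terms -P(x,y)·log₂P(x,y):
  X=0: 0.5181, 0.5079
  X=1: 0.1624, 0.1693
Sum of the 4 terms: H(X,Y) = 1.3577 bits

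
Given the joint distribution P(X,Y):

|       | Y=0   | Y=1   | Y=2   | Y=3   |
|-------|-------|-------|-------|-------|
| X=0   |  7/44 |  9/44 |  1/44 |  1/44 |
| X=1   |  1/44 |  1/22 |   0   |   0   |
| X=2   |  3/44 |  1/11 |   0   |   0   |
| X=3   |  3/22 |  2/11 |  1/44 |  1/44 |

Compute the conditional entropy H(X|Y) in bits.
1.7064 bits

H(X|Y) = H(X,Y) - H(Y)

H(X,Y) = -Σ_{x,y} P(x,y) log₂ P(x,y). Per-cell terms -P(x,y)·log₂P(x,y):
  X=0: 0.42192, 0.46831, 0.12408, 0.12408
  X=1: 0.12408, 0.20270, 0.00000, 0.00000
  X=2: 0.26417, 0.31449, 0.00000, 0.00000
  X=3: 0.39197, 0.44717, 0.12408, 0.12408
  (cells with P = 0 contribute 0)
Sum of the 16 terms: H(X,Y) = 3.1311 bits

Marginal of Y (column sums):
  P(Y=0) = 7/44 + 1/44 + 3/44 + 3/22 = 17/44
  P(Y=1) = 9/44 + 1/22 + 1/11 + 2/11 = 23/44
  P(Y=2) = 1/44 + 0 + 0 + 1/44 = 1/22
  P(Y=3) = 1/44 + 0 + 0 + 1/44 = 1/22
H(Y) = -[(17/44)·log₂(17/44) + (23/44)·log₂(23/44) + (1/22)·log₂(1/22) + (1/22)·log₂(1/22)]
  = 0.53008 + 0.48920 + 0.20270 + 0.20270 = 1.4247 bits

H(X|Y) = H(X,Y) - H(Y) = 3.1311 - 1.4247 = 1.7064 bits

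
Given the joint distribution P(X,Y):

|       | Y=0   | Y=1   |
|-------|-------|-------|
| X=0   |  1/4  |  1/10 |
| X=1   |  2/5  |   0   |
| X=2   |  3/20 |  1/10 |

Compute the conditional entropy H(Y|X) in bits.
0.5448 bits

H(Y|X) = H(X,Y) - H(X)

H(X,Y) = -Σ_{x,y} P(x,y) log₂ P(x,y). Per-cell terms -P(x,y)·log₂P(x,y):
  X=0: 0.5000, 0.3322
  X=1: 0.5288, 0.0000
  X=2: 0.4105, 0.3322
  (cells with P = 0 contribute 0)
Sum of the 6 terms: H(X,Y) = 2.1037 bits

Marginal of X (row sums):
  P(X=0) = 1/4 + 1/10 = 7/20
  P(X=1) = 2/5 + 0 = 2/5
  P(X=2) = 3/20 + 1/10 = 1/4
H(X) = -[(7/20)·log₂(7/20) + (2/5)·log₂(2/5) + (1/4)·log₂(1/4)]
  = 0.5301 + 0.5288 + 0.5000 = 1.5589 bits

H(Y|X) = H(X,Y) - H(X) = 2.1037 - 1.5589 = 0.5448 bits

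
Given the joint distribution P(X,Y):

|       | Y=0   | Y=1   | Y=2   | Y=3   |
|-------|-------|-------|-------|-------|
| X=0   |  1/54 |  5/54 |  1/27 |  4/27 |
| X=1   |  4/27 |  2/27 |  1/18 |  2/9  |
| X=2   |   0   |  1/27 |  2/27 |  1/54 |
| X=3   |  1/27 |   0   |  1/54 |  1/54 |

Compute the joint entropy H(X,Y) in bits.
3.3589 bits

H(X,Y) = -Σ_{x,y} P(x,y) log₂ P(x,y). Per-cell terms -P(x,y)·log₂P(x,y):
  X=0: 0.1066, 0.3179, 0.1761, 0.4081
  X=1: 0.4081, 0.2781, 0.2317, 0.4822
  X=2: 0.0000, 0.1761, 0.2781, 0.1066
  X=3: 0.1761, 0.0000, 0.1066, 0.1066
  (cells with P = 0 contribute 0)
Sum of the 16 terms: H(X,Y) = 3.3589 bits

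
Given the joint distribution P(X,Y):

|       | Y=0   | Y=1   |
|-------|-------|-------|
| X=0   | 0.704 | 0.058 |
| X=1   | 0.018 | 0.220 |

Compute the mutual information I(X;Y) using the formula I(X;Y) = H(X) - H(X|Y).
0.4648 bits

I(X;Y) = H(X) - H(X|Y)

Marginal of X (row sums):
  P(X=0) = 0.704 + 0.058 = 0.762
  P(X=1) = 0.018 + 0.220 = 0.238
H(X) = -[0.762·log₂(0.762) + 0.238·log₂(0.238)]
  = 0.2988 + 0.4929 = 0.7917 bits

Marginal of Y (column sums):
  P(Y=0) = 0.704 + 0.018 = 0.722
  P(Y=1) = 0.058 + 0.220 = 0.278
H(X|Y) = Σ_y P(y)·H(X|Y=y):
  Y=0: P(Y=0) = 0.722, P(X|Y=0) = (352/361, 9/361) → H(X|Y=0) = 0.1683
  Y=1: P(Y=1) = 0.278, P(X|Y=1) = (29/139, 110/139) → H(X|Y=1) = 0.7389
H(X|Y) = 0.722·0.1683 + 0.278·0.7389 = 0.3269 bits

I(X;Y) = H(X) - H(X|Y) = 0.7917 - 0.3269 = 0.4648 bits

Cross-check via I(X;Y) = H(X) + H(Y) - H(X,Y): computing H(Y) from the column sums and H(X,Y) from the 4 cells in the same way gives H(Y) = 0.8527 bits and H(X,Y) = 1.1796 bits, so
I(X;Y) = 0.7917 + 0.8527 - 1.1796 = 0.4648 bits ✓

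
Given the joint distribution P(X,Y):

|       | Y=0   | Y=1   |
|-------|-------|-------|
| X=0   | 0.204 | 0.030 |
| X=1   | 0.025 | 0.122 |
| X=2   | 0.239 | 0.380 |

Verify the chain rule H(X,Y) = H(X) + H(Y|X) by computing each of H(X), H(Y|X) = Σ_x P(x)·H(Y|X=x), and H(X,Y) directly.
H(X) = 1.3253 bits, H(Y|X) = 0.8216 bits, H(X,Y) = 2.1469 bits

Marginal of X (row sums):
  P(X=0) = 0.204 + 0.030 = 0.234
  P(X=1) = 0.025 + 0.122 = 0.147
  P(X=2) = 0.239 + 0.380 = 0.619
H(X) = -[0.234·log₂(0.234) + 0.147·log₂(0.147) + 0.619·log₂(0.619)]
  = 0.49033 + 0.40662 + 0.42834 = 1.3253 bits

H(Y|X) = Σ_x P(x)·H(Y|X=x):
  X=0: P(X=0) = 0.234, P(Y|X=0) = (34/39, 5/39) → H(Y|X=0) = 0.55250
  X=1: P(X=1) = 0.147, P(Y|X=1) = (25/147, 122/147) → H(Y|X=1) = 0.65786
  X=2: P(X=2) = 0.619, P(Y|X=2) = (239/619, 380/619) → H(Y|X=2) = 0.96224
H(Y|X) = 0.234·0.55250 + 0.147·0.65786 + 0.619·0.96224 = 0.8216 bits

H(X,Y) = -Σ_{x,y} P(x,y) log₂ P(x,y). Per-cell terms -P(x,y)·log₂P(x,y):
  X=0: 0.46785, 0.15177
  X=1: 0.13305, 0.37028
  X=2: 0.49352, 0.53045
Sum of the 6 terms: H(X,Y) = 2.1469 bits

Chain rule check:
  H(X) + H(Y|X) = 1.3253 + 0.8216 = 2.1469 bits
  H(X,Y) = 2.1469 bits
✓ Chain rule verified.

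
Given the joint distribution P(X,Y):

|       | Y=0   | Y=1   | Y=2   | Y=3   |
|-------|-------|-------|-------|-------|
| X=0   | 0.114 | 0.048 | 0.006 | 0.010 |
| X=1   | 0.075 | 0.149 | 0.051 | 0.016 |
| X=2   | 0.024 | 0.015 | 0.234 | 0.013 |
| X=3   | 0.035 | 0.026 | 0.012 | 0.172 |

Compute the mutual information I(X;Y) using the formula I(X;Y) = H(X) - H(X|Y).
0.6690 bits

I(X;Y) = H(X) - H(X|Y)

Marginal of X (row sums):
  P(X=0) = 0.114 + 0.048 + 0.006 + 0.010 = 0.178
  P(X=1) = 0.075 + 0.149 + 0.051 + 0.016 = 0.291
  P(X=2) = 0.024 + 0.015 + 0.234 + 0.013 = 0.286
  P(X=3) = 0.035 + 0.026 + 0.012 + 0.172 = 0.245
H(X) = -[0.178·log₂(0.178) + 0.291·log₂(0.291) + 0.286·log₂(0.286) + 0.245·log₂(0.245)]
  = 0.44323 + 0.51824 + 0.51649 + 0.49714 = 1.9751 bits

Marginal of Y (column sums):
  P(Y=0) = 0.114 + 0.075 + 0.024 + 0.035 = 0.248
  P(Y=1) = 0.048 + 0.149 + 0.015 + 0.026 = 0.238
  P(Y=2) = 0.006 + 0.051 + 0.234 + 0.012 = 0.303
  P(Y=3) = 0.010 + 0.016 + 0.013 + 0.172 = 0.211
H(X|Y) = Σ_y P(y)·H(X|Y=y):
  Y=0: P(Y=0) = 0.248, P(X|Y=0) = (57/124, 75/248, 3/31, 35/248) → H(X|Y=0) = 1.76196
  Y=1: P(Y=1) = 0.238, P(X|Y=1) = (24/119, 149/238, 15/238, 13/119) → H(X|Y=1) = 1.48915
  Y=2: P(Y=2) = 0.303, P(X|Y=2) = (2/101, 17/101, 78/101, 4/101) → H(X|Y=2) = 1.01714
  Y=3: P(Y=3) = 0.211, P(X|Y=3) = (10/211, 16/211, 13/211, 172/211) → H(X|Y=3) = 0.97872
H(X|Y) = 0.248·1.76196 + 0.238·1.48915 + 0.303·1.01714 + 0.211·0.97872 = 1.3061 bits

I(X;Y) = H(X) - H(X|Y) = 1.9751 - 1.3061 = 0.6690 bits

Cross-check via I(X;Y) = H(X) + H(Y) - H(X,Y): computing H(Y) from the column sums and H(X,Y) from the 16 cells in the same way gives H(Y) = 1.9873 bits and H(X,Y) = 3.2934 bits, so
I(X;Y) = 1.9751 + 1.9873 - 3.2934 = 0.6690 bits ✓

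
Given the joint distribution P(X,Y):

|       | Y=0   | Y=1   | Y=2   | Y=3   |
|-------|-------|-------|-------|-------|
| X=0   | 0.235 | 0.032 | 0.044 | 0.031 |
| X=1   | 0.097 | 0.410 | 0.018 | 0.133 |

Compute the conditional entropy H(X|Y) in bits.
0.6236 bits

H(X|Y) = H(X,Y) - H(Y)

H(X,Y) = -Σ_{x,y} P(x,y) log₂ P(x,y). Per-cell terms -P(x,y)·log₂P(x,y):
  X=0: 0.49098, 0.15891, 0.19828, 0.15536
  X=1: 0.32649, 0.52738, 0.10433, 0.38710
Sum of the 8 terms: H(X,Y) = 2.3488 bits

Marginal of Y (column sums):
  P(Y=0) = 0.235 + 0.097 = 0.332
  P(Y=1) = 0.032 + 0.410 = 0.442
  P(Y=2) = 0.044 + 0.018 = 0.062
  P(Y=3) = 0.031 + 0.133 = 0.164
H(Y) = -[0.332·log₂(0.332) + 0.442·log₂(0.442) + 0.062·log₂(0.062) + 0.164·log₂(0.164)]
  = 0.52813 + 0.52062 + 0.24872 + 0.42775 = 1.7252 bits

H(X|Y) = H(X,Y) - H(Y) = 2.3488 - 1.7252 = 0.6236 bits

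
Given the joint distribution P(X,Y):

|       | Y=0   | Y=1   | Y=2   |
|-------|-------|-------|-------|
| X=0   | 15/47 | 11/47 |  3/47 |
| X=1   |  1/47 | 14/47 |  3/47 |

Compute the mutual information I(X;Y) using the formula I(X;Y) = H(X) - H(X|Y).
0.1913 bits

I(X;Y) = H(X) - H(X|Y)

Marginal of X (row sums):
  P(X=0) = 15/47 + 11/47 + 3/47 = 29/47
  P(X=1) = 1/47 + 14/47 + 3/47 = 18/47
H(X) = -[(29/47)·log₂(29/47) + (18/47)·log₂(18/47)]
  = 0.42982 + 0.53030 = 0.96012 bits

Marginal of Y (column sums):
  P(Y=0) = 15/47 + 1/47 = 16/47
  P(Y=1) = 11/47 + 14/47 = 25/47
  P(Y=2) = 3/47 + 3/47 = 6/47
H(X|Y) = Σ_y P(y)·H(X|Y=y):
  Y=0: P(Y=0) = 16/47, P(X|Y=0) = (15/16, 1/16) → H(X|Y=0) = 0.33729
  Y=1: P(Y=1) = 25/47, P(X|Y=1) = (11/25, 14/25) → H(X|Y=1) = 0.98959
  Y=2: P(Y=2) = 6/47, P(X|Y=2) = (1/2, 1/2) → H(X|Y=2) = 1.00000
H(X|Y) = (16/47)·0.33729 + (25/47)·0.98959 + (6/47)·1.00000 = 0.76886 bits

I(X;Y) = H(X) - H(X|Y) = 0.96012 - 0.76886 = 0.1913 bits

Cross-check via I(X;Y) = H(X) + H(Y) - H(X,Y): computing H(Y) from the column sums and H(X,Y) from the 6 cells in the same way gives H(Y) = 1.39276 bits and H(X,Y) = 2.16161 bits, so
I(X;Y) = 0.96012 + 1.39276 - 2.16161 = 0.1913 bits ✓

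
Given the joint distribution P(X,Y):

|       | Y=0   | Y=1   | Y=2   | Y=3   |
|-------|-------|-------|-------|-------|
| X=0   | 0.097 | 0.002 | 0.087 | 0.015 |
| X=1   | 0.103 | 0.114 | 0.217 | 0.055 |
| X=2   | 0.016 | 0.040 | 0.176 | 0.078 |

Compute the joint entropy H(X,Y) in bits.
3.1546 bits

H(X,Y) = -Σ_{x,y} P(x,y) log₂ P(x,y). Per-cell terms -P(x,y)·log₂P(x,y):
  X=0: 0.3265, 0.0179, 0.3065, 0.0909
  X=1: 0.3378, 0.3571, 0.4783, 0.2301
  X=2: 0.0955, 0.1858, 0.4411, 0.2871
Sum of the 12 terms: H(X,Y) = 3.1546 bits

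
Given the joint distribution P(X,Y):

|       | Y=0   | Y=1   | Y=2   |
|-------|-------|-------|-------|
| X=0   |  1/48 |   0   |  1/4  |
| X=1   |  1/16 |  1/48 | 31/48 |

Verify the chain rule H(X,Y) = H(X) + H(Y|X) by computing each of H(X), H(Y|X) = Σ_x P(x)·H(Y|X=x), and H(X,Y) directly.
H(X) = 0.8427 bits, H(Y|X) = 0.5474 bits, H(X,Y) = 1.3901 bits

Marginal of X (row sums):
  P(X=0) = 1/48 + 0 + 1/4 = 13/48
  P(X=1) = 1/16 + 1/48 + 31/48 = 35/48
H(X) = -[(13/48)·log₂(13/48) + (35/48)·log₂(35/48)]
  = 0.51039 + 0.33227 = 0.8427 bits

H(Y|X) = Σ_x P(x)·H(Y|X=x):
  X=0: P(X=0) = 13/48, P(Y|X=0) = (1/13, 0, 12/13) → H(Y|X=0) = 0.39124
  X=1: P(X=1) = 35/48, P(Y|X=1) = (3/35, 1/35, 31/35) → H(Y|X=1) = 0.60543
H(Y|X) = (13/48)·0.39124 + (35/48)·0.60543 = 0.5474 bits

H(X,Y) = -Σ_{x,y} P(x,y) log₂ P(x,y). Per-cell terms -P(x,y)·log₂P(x,y):
  X=0: 0.11635, 0.00000, 0.50000
  X=1: 0.25000, 0.11635, 0.40737
  (cells with P = 0 contribute 0)
Sum of the 6 terms: H(X,Y) = 1.3901 bits

Chain rule check:
  H(X) + H(Y|X) = 0.8427 + 0.5474 = 1.3901 bits
  H(X,Y) = 1.3901 bits
✓ Chain rule verified.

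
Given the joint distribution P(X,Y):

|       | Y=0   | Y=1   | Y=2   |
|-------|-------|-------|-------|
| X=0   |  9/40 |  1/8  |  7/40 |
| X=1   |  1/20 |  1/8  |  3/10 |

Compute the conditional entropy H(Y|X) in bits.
1.4132 bits

H(Y|X) = H(X,Y) - H(X)

H(X,Y) = -Σ_{x,y} P(x,y) log₂ P(x,y). Per-cell terms -P(x,y)·log₂P(x,y):
  X=0: 0.48420, 0.37500, 0.44005
  X=1: 0.21610, 0.37500, 0.52109
Sum of the 6 terms: H(X,Y) = 2.4114 bits

Marginal of X (row sums):
  P(X=0) = 9/40 + 1/8 + 7/40 = 21/40
  P(X=1) = 1/20 + 1/8 + 3/10 = 19/40
H(X) = -[(21/40)·log₂(21/40) + (19/40)·log₂(19/40)]
  = 0.48805 + 0.51015 = 0.9982 bits

H(Y|X) = H(X,Y) - H(X) = 2.4114 - 0.9982 = 1.4132 bits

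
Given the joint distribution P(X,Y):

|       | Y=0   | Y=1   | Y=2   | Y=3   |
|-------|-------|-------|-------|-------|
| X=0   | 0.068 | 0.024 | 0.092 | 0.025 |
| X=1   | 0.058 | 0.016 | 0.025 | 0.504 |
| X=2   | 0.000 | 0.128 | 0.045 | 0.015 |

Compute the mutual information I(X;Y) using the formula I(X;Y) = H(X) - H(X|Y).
0.5981 bits

I(X;Y) = H(X) - H(X|Y)

Marginal of X (row sums):
  P(X=0) = 0.068 + 0.024 + 0.092 + 0.025 = 0.209
  P(X=1) = 0.058 + 0.016 + 0.025 + 0.504 = 0.603
  P(X=2) = 0.000 + 0.128 + 0.045 + 0.015 = 0.188
H(X) = -[0.209·log₂(0.209) + 0.603·log₂(0.603) + 0.188·log₂(0.188)]
  = 0.4720 + 0.4401 + 0.4533 = 1.3654 bits

Marginal of Y (column sums):
  P(Y=0) = 0.068 + 0.058 + 0.000 = 0.126
  P(Y=1) = 0.024 + 0.016 + 0.128 = 0.168
  P(Y=2) = 0.092 + 0.025 + 0.045 = 0.162
  P(Y=3) = 0.025 + 0.504 + 0.015 = 0.544
H(X|Y) = Σ_y P(y)·H(X|Y=y):
  Y=0: P(Y=0) = 0.126, P(X|Y=0) = (34/63, 29/63, 0) → H(X|Y=0) = 0.9955
  Y=1: P(Y=1) = 0.168, P(X|Y=1) = (1/7, 2/21, 16/21) → H(X|Y=1) = 1.0230
  Y=2: P(Y=2) = 0.162, P(X|Y=2) = (46/81, 25/162, 5/18) → H(X|Y=2) = 1.3930
  Y=3: P(Y=3) = 0.544, P(X|Y=3) = (25/544, 63/68, 15/544) → H(X|Y=3) = 0.4491
H(X|Y) = 0.126·0.9955 + 0.168·1.0230 + 0.162·1.3930 + 0.544·0.4491 = 0.7673 bits

I(X;Y) = H(X) - H(X|Y) = 1.3654 - 0.7673 = 0.5981 bits

Cross-check via I(X;Y) = H(X) + H(Y) - H(X,Y): computing H(Y) from the column sums and H(X,Y) from the 12 cells in the same way gives H(Y) = 1.7121 bits and H(X,Y) = 2.4794 bits, so
I(X;Y) = 1.3654 + 1.7121 - 2.4794 = 0.5981 bits ✓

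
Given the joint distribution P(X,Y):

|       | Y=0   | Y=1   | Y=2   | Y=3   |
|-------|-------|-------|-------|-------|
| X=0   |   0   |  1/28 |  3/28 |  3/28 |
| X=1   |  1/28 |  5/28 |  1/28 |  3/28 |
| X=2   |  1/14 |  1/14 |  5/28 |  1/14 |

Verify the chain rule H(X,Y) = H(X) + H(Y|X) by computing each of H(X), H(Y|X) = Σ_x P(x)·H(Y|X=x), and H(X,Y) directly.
H(X) = 1.5601 bits, H(Y|X) = 1.6943 bits, H(X,Y) = 3.2544 bits

Marginal of X (row sums):
  P(X=0) = 0 + 1/28 + 3/28 + 3/28 = 1/4
  P(X=1) = 1/28 + 5/28 + 1/28 + 3/28 = 5/14
  P(X=2) = 1/14 + 1/14 + 5/28 + 1/14 = 11/28
H(X) = -[(1/4)·log₂(1/4) + (5/14)·log₂(5/14) + (11/28)·log₂(11/28)]
  = 0.500000 + 0.530510 + 0.529541 = 1.5601 bits

H(Y|X) = Σ_x P(x)·H(Y|X=x):
  X=0: P(X=0) = 1/4, P(Y|X=0) = (0, 1/7, 3/7, 3/7) → H(Y|X=0) = 1.448816
  X=1: P(X=1) = 5/14, P(Y|X=1) = (1/10, 1/2, 1/10, 3/10) → H(Y|X=1) = 1.685475
  X=2: P(X=2) = 11/28, P(Y|X=2) = (2/11, 2/11, 5/11, 2/11) → H(Y|X=2) = 1.858555
H(Y|X) = (1/4)·1.448816 + (5/14)·1.685475 + (11/28)·1.858555 = 1.6943 bits

H(X,Y) = -Σ_{x,y} P(x,y) log₂ P(x,y). Per-cell terms -P(x,y)·log₂P(x,y):
  X=0: 0.000000, 0.171691, 0.345256, 0.345256
  X=1: 0.171691, 0.443826, 0.171691, 0.345256
  X=2: 0.271954, 0.271954, 0.443826, 0.271954
  (cells with P = 0 contribute 0)
Sum of the 12 terms: H(X,Y) = 3.2544 bits

Chain rule check:
  H(X) + H(Y|X) = 1.5601 + 1.6943 = 3.2544 bits
  H(X,Y) = 3.2544 bits
✓ Chain rule verified.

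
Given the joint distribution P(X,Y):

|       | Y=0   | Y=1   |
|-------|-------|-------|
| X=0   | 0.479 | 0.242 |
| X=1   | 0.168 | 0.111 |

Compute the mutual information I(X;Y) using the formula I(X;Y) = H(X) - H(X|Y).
0.0024 bits

I(X;Y) = H(X) - H(X|Y)

Marginal of X (row sums):
  P(X=0) = 0.479 + 0.242 = 0.721
  P(X=1) = 0.168 + 0.111 = 0.279
H(X) = -[0.721·log₂(0.721) + 0.279·log₂(0.279)]
  = 0.34026 + 0.51382 = 0.85408 bits

Marginal of Y (column sums):
  P(Y=0) = 0.479 + 0.168 = 0.647
  P(Y=1) = 0.242 + 0.111 = 0.353
H(X|Y) = Σ_y P(y)·H(X|Y=y):
  Y=0: P(Y=0) = 0.647, P(X|Y=0) = (479/647, 168/647) → H(X|Y=0) = 0.82623
  Y=1: P(Y=1) = 0.353, P(X|Y=1) = (242/353, 111/353) → H(X|Y=1) = 0.89824
H(X|Y) = 0.647·0.82623 + 0.353·0.89824 = 0.85165 bits

I(X;Y) = H(X) - H(X|Y) = 0.85408 - 0.85165 = 0.0024 bits

Cross-check via I(X;Y) = H(X) + H(Y) - H(X,Y): computing H(Y) from the column sums and H(X,Y) from the 4 cells in the same way gives H(Y) = 0.93672 bits and H(X,Y) = 1.78837 bits, so
I(X;Y) = 0.85408 + 0.93672 - 1.78837 = 0.0024 bits ✓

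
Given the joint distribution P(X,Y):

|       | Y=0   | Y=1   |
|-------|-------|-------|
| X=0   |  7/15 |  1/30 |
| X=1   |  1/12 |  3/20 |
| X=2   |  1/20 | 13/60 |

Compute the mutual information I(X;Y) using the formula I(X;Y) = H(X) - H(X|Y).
0.3892 bits

I(X;Y) = H(X) - H(X|Y)

Marginal of X (row sums):
  P(X=0) = 7/15 + 1/30 = 1/2
  P(X=1) = 1/12 + 3/20 = 7/30
  P(X=2) = 1/20 + 13/60 = 4/15
H(X) = -[(1/2)·log₂(1/2) + (7/30)·log₂(7/30) + (4/15)·log₂(4/15)]
  = 0.500000 + 0.489892 + 0.508504 = 1.49840 bits

Marginal of Y (column sums):
  P(Y=0) = 7/15 + 1/12 + 1/20 = 3/5
  P(Y=1) = 1/30 + 3/20 + 13/60 = 2/5
H(X|Y) = Σ_y P(y)·H(X|Y=y):
  Y=0: P(Y=0) = 3/5, P(X|Y=0) = (7/9, 5/36, 1/12) → H(X|Y=0) = 0.976301
  Y=1: P(Y=1) = 2/5, P(X|Y=1) = (1/12, 3/8, 13/24) → H(X|Y=1) = 1.308502
H(X|Y) = (3/5)·0.976301 + (2/5)·1.308502 = 1.10918 bits

I(X;Y) = H(X) - H(X|Y) = 1.49840 - 1.10918 = 0.3892 bits

Cross-check via I(X;Y) = H(X) + H(Y) - H(X,Y): computing H(Y) from the column sums and H(X,Y) from the 6 cells in the same way gives H(Y) = 0.97095 bits and H(X,Y) = 2.08013 bits, so
I(X;Y) = 1.49840 + 0.97095 - 2.08013 = 0.3892 bits ✓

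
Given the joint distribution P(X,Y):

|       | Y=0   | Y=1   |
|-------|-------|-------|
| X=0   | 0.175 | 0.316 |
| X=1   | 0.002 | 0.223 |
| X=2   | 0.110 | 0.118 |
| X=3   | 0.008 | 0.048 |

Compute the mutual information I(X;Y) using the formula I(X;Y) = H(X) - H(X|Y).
0.1363 bits

I(X;Y) = H(X) - H(X|Y)

Marginal of X (row sums):
  P(X=0) = 0.175 + 0.316 = 0.491
  P(X=1) = 0.002 + 0.223 = 0.225
  P(X=2) = 0.110 + 0.118 = 0.228
  P(X=3) = 0.008 + 0.048 = 0.056
H(X) = -[0.491·log₂(0.491) + 0.225·log₂(0.225) + 0.228·log₂(0.228) + 0.056·log₂(0.056)]
  = 0.50387 + 0.48420 + 0.48630 + 0.23287 = 1.70724 bits

Marginal of Y (column sums):
  P(Y=0) = 0.175 + 0.002 + 0.110 + 0.008 = 0.295
  P(Y=1) = 0.316 + 0.223 + 0.118 + 0.048 = 0.705
H(X|Y) = Σ_y P(y)·H(X|Y=y):
  Y=0: P(Y=0) = 0.295, P(X|Y=0) = (35/59, 2/295, 22/59, 8/295) → H(X|Y=0) = 1.16758
  Y=1: P(Y=1) = 0.705, P(X|Y=1) = (316/705, 223/705, 118/705, 16/235) → H(X|Y=1) = 1.73974
H(X|Y) = 0.295·1.16758 + 0.705·1.73974 = 1.57095 bits

I(X;Y) = H(X) - H(X|Y) = 1.70724 - 1.57095 = 0.1363 bits

Cross-check via I(X;Y) = H(X) + H(Y) - H(X,Y): computing H(Y) from the column sums and H(X,Y) from the 8 cells in the same way gives H(Y) = 0.87509 bits and H(X,Y) = 2.44605 bits, so
I(X;Y) = 1.70724 + 0.87509 - 2.44605 = 0.1363 bits ✓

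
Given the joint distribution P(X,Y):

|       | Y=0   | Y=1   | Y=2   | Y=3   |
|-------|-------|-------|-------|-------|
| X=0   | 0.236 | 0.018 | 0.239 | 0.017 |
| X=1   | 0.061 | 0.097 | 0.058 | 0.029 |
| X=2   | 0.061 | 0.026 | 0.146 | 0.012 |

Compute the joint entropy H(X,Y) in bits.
3.0133 bits

H(X,Y) = -Σ_{x,y} P(x,y) log₂ P(x,y). Per-cell terms -P(x,y)·log₂P(x,y):
  X=0: 0.49162, 0.10433, 0.49352, 0.09993
  X=1: 0.24614, 0.32649, 0.23825, 0.14813
  X=2: 0.24614, 0.13690, 0.40529, 0.07657
Sum of the 12 terms: H(X,Y) = 3.0133 bits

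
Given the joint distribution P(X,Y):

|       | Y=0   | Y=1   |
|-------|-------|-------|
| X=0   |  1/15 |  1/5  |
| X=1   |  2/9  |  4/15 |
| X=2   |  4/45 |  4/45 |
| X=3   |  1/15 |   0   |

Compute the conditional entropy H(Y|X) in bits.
0.8801 bits

H(Y|X) = H(X,Y) - H(X)

H(X,Y) = -Σ_{x,y} P(x,y) log₂ P(x,y). Per-cell terms -P(x,y)·log₂P(x,y):
  X=0: 0.26046, 0.46439
  X=1: 0.48221, 0.50850
  X=2: 0.31039, 0.31039
  X=3: 0.26046, 0.00000
  (cells with P = 0 contribute 0)
Sum of the 8 terms: H(X,Y) = 2.5968 bits

Marginal of X (row sums):
  P(X=0) = 1/15 + 1/5 = 4/15
  P(X=1) = 2/9 + 4/15 = 22/45
  P(X=2) = 4/45 + 4/45 = 8/45
  P(X=3) = 1/15 + 0 = 1/15
H(X) = -[(4/15)·log₂(4/15) + (22/45)·log₂(22/45) + (8/45)·log₂(8/45) + (1/15)·log₂(1/15)]
  = 0.50850 + 0.50474 + 0.44300 + 0.26046 = 1.7167 bits

H(Y|X) = H(X,Y) - H(X) = 2.5968 - 1.7167 = 0.8801 bits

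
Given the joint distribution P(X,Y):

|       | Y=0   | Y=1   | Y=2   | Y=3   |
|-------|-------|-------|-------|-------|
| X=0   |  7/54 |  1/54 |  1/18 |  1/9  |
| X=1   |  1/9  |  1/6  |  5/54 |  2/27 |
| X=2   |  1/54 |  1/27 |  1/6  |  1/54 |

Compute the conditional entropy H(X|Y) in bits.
1.2920 bits

H(X|Y) = H(X,Y) - H(Y)

H(X,Y) = -Σ_{x,y} P(x,y) log₂ P(x,y). Per-cell terms -P(x,y)·log₂P(x,y):
  X=0: 0.3820876, 0.1065720, 0.2316625, 0.3522139
  X=1: 0.3522139, 0.4308271, 0.3178666, 0.2781398
  X=2: 0.1065720, 0.1761069, 0.4308271, 0.1065720
Sum of the 12 terms: H(X,Y) = 3.271661 bits

Marginal of Y (column sums):
  P(Y=0) = 7/54 + 1/9 + 1/54 = 7/27
  P(Y=1) = 1/54 + 1/6 + 1/27 = 2/9
  P(Y=2) = 1/18 + 5/54 + 1/6 = 17/54
  P(Y=3) = 1/9 + 2/27 + 1/54 = 11/54
H(Y) = -[(7/27)·log₂(7/27) + (2/9)·log₂(2/9) + (17/54)·log₂(17/54) + (11/54)·log₂(11/54)]
  = 0.5049159 + 0.4822056 + 0.5249300 + 0.4675929 = 1.979644 bits

H(X|Y) = H(X,Y) - H(Y) = 3.271661 - 1.979644 = 1.2920 bits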